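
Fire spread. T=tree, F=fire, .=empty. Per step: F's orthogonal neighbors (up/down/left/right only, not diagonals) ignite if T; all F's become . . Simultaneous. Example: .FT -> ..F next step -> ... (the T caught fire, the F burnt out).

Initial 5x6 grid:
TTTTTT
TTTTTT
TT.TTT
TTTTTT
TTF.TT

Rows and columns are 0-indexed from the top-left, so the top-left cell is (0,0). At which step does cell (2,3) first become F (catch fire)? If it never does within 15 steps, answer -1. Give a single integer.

Step 1: cell (2,3)='T' (+2 fires, +1 burnt)
Step 2: cell (2,3)='T' (+3 fires, +2 burnt)
Step 3: cell (2,3)='F' (+4 fires, +3 burnt)
  -> target ignites at step 3
Step 4: cell (2,3)='.' (+6 fires, +4 burnt)
Step 5: cell (2,3)='.' (+7 fires, +6 burnt)
Step 6: cell (2,3)='.' (+4 fires, +7 burnt)
Step 7: cell (2,3)='.' (+1 fires, +4 burnt)
Step 8: cell (2,3)='.' (+0 fires, +1 burnt)
  fire out at step 8

3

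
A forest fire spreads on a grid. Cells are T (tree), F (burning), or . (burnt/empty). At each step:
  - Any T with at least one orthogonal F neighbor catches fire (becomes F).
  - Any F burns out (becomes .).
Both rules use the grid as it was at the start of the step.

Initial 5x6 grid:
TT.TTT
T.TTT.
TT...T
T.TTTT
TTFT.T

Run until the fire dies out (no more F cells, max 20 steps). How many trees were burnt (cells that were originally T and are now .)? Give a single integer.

Step 1: +3 fires, +1 burnt (F count now 3)
Step 2: +2 fires, +3 burnt (F count now 2)
Step 3: +2 fires, +2 burnt (F count now 2)
Step 4: +2 fires, +2 burnt (F count now 2)
Step 5: +4 fires, +2 burnt (F count now 4)
Step 6: +1 fires, +4 burnt (F count now 1)
Step 7: +1 fires, +1 burnt (F count now 1)
Step 8: +0 fires, +1 burnt (F count now 0)
Fire out after step 8
Initially T: 21, now '.': 24
Total burnt (originally-T cells now '.'): 15

Answer: 15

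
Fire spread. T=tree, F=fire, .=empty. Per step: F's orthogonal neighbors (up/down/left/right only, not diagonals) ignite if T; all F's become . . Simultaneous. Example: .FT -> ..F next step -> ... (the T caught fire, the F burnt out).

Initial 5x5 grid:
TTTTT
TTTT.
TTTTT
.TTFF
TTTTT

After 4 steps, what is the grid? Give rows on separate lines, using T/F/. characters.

Step 1: 5 trees catch fire, 2 burn out
  TTTTT
  TTTT.
  TTTFF
  .TF..
  TTTFF
Step 2: 4 trees catch fire, 5 burn out
  TTTTT
  TTTF.
  TTF..
  .F...
  TTF..
Step 3: 4 trees catch fire, 4 burn out
  TTTFT
  TTF..
  TF...
  .....
  TF...
Step 4: 5 trees catch fire, 4 burn out
  TTF.F
  TF...
  F....
  .....
  F....

TTF.F
TF...
F....
.....
F....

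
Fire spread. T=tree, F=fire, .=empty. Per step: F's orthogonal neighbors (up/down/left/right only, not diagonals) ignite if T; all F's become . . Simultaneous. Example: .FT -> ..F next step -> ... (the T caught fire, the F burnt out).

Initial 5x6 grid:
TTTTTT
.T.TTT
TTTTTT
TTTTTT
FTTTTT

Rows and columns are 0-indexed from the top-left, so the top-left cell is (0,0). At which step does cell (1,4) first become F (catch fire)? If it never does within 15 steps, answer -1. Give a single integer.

Step 1: cell (1,4)='T' (+2 fires, +1 burnt)
Step 2: cell (1,4)='T' (+3 fires, +2 burnt)
Step 3: cell (1,4)='T' (+3 fires, +3 burnt)
Step 4: cell (1,4)='T' (+4 fires, +3 burnt)
Step 5: cell (1,4)='T' (+4 fires, +4 burnt)
Step 6: cell (1,4)='T' (+5 fires, +4 burnt)
Step 7: cell (1,4)='F' (+3 fires, +5 burnt)
  -> target ignites at step 7
Step 8: cell (1,4)='.' (+2 fires, +3 burnt)
Step 9: cell (1,4)='.' (+1 fires, +2 burnt)
Step 10: cell (1,4)='.' (+0 fires, +1 burnt)
  fire out at step 10

7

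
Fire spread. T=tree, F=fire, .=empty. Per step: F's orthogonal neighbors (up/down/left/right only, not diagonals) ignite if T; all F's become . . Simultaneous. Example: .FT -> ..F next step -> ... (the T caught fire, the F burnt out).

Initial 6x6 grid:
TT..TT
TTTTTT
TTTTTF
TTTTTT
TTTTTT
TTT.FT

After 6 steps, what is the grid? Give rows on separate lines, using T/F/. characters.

Step 1: 5 trees catch fire, 2 burn out
  TT..TT
  TTTTTF
  TTTTF.
  TTTTTF
  TTTTFT
  TTT..F
Step 2: 6 trees catch fire, 5 burn out
  TT..TF
  TTTTF.
  TTTF..
  TTTTF.
  TTTF.F
  TTT...
Step 3: 5 trees catch fire, 6 burn out
  TT..F.
  TTTF..
  TTF...
  TTTF..
  TTF...
  TTT...
Step 4: 5 trees catch fire, 5 burn out
  TT....
  TTF...
  TF....
  TTF...
  TF....
  TTF...
Step 5: 5 trees catch fire, 5 burn out
  TT....
  TF....
  F.....
  TF....
  F.....
  TF....
Step 6: 4 trees catch fire, 5 burn out
  TF....
  F.....
  ......
  F.....
  ......
  F.....

TF....
F.....
......
F.....
......
F.....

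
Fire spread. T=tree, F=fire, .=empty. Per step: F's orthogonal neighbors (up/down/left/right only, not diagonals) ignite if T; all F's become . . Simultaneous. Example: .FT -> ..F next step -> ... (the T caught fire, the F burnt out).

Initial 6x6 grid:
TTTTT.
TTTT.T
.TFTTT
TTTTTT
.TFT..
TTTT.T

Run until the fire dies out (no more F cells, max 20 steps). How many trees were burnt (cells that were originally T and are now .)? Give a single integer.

Step 1: +7 fires, +2 burnt (F count now 7)
Step 2: +8 fires, +7 burnt (F count now 8)
Step 3: +7 fires, +8 burnt (F count now 7)
Step 4: +4 fires, +7 burnt (F count now 4)
Step 5: +0 fires, +4 burnt (F count now 0)
Fire out after step 5
Initially T: 27, now '.': 35
Total burnt (originally-T cells now '.'): 26

Answer: 26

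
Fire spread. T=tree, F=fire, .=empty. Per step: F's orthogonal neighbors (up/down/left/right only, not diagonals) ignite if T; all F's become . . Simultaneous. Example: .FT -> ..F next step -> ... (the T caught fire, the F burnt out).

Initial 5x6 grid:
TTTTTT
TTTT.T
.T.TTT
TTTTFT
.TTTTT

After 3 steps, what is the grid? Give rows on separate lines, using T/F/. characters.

Step 1: 4 trees catch fire, 1 burn out
  TTTTTT
  TTTT.T
  .T.TFT
  TTTF.F
  .TTTFT
Step 2: 5 trees catch fire, 4 burn out
  TTTTTT
  TTTT.T
  .T.F.F
  TTF...
  .TTF.F
Step 3: 4 trees catch fire, 5 burn out
  TTTTTT
  TTTF.F
  .T....
  TF....
  .TF...

TTTTTT
TTTF.F
.T....
TF....
.TF...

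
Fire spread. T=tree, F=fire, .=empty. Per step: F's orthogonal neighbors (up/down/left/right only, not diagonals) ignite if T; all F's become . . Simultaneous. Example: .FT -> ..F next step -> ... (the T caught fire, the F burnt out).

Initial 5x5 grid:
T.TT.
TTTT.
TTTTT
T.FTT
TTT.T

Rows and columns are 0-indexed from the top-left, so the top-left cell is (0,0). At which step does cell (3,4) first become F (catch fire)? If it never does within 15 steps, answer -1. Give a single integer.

Step 1: cell (3,4)='T' (+3 fires, +1 burnt)
Step 2: cell (3,4)='F' (+5 fires, +3 burnt)
  -> target ignites at step 2
Step 3: cell (3,4)='.' (+7 fires, +5 burnt)
Step 4: cell (3,4)='.' (+3 fires, +7 burnt)
Step 5: cell (3,4)='.' (+1 fires, +3 burnt)
Step 6: cell (3,4)='.' (+0 fires, +1 burnt)
  fire out at step 6

2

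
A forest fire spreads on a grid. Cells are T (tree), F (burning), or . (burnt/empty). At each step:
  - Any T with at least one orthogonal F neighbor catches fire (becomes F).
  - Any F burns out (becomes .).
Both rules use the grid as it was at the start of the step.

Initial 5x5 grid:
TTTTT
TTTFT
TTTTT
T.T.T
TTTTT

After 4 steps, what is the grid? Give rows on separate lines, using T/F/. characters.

Step 1: 4 trees catch fire, 1 burn out
  TTTFT
  TTF.F
  TTTFT
  T.T.T
  TTTTT
Step 2: 5 trees catch fire, 4 burn out
  TTF.F
  TF...
  TTF.F
  T.T.T
  TTTTT
Step 3: 5 trees catch fire, 5 burn out
  TF...
  F....
  TF...
  T.F.F
  TTTTT
Step 4: 4 trees catch fire, 5 burn out
  F....
  .....
  F....
  T....
  TTFTF

F....
.....
F....
T....
TTFTF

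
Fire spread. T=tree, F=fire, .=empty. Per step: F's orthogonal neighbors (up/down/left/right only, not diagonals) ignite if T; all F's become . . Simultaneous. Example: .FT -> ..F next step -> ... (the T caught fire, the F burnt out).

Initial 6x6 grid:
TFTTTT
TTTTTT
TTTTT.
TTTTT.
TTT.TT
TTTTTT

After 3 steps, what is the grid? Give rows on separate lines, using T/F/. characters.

Step 1: 3 trees catch fire, 1 burn out
  F.FTTT
  TFTTTT
  TTTTT.
  TTTTT.
  TTT.TT
  TTTTTT
Step 2: 4 trees catch fire, 3 burn out
  ...FTT
  F.FTTT
  TFTTT.
  TTTTT.
  TTT.TT
  TTTTTT
Step 3: 5 trees catch fire, 4 burn out
  ....FT
  ...FTT
  F.FTT.
  TFTTT.
  TTT.TT
  TTTTTT

....FT
...FTT
F.FTT.
TFTTT.
TTT.TT
TTTTTT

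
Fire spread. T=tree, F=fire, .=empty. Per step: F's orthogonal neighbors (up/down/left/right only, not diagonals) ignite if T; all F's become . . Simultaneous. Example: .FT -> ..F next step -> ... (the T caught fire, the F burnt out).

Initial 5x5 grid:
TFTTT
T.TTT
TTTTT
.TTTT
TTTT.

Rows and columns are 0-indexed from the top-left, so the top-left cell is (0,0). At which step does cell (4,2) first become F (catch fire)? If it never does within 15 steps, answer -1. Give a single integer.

Step 1: cell (4,2)='T' (+2 fires, +1 burnt)
Step 2: cell (4,2)='T' (+3 fires, +2 burnt)
Step 3: cell (4,2)='T' (+4 fires, +3 burnt)
Step 4: cell (4,2)='T' (+4 fires, +4 burnt)
Step 5: cell (4,2)='F' (+4 fires, +4 burnt)
  -> target ignites at step 5
Step 6: cell (4,2)='.' (+3 fires, +4 burnt)
Step 7: cell (4,2)='.' (+1 fires, +3 burnt)
Step 8: cell (4,2)='.' (+0 fires, +1 burnt)
  fire out at step 8

5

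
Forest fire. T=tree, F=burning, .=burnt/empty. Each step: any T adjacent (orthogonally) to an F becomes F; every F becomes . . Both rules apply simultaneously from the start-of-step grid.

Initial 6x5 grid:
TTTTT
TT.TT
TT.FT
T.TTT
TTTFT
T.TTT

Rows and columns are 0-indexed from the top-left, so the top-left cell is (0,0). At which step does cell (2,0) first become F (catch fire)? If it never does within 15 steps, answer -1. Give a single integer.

Step 1: cell (2,0)='T' (+6 fires, +2 burnt)
Step 2: cell (2,0)='T' (+7 fires, +6 burnt)
Step 3: cell (2,0)='T' (+3 fires, +7 burnt)
Step 4: cell (2,0)='T' (+3 fires, +3 burnt)
Step 5: cell (2,0)='F' (+3 fires, +3 burnt)
  -> target ignites at step 5
Step 6: cell (2,0)='.' (+2 fires, +3 burnt)
Step 7: cell (2,0)='.' (+0 fires, +2 burnt)
  fire out at step 7

5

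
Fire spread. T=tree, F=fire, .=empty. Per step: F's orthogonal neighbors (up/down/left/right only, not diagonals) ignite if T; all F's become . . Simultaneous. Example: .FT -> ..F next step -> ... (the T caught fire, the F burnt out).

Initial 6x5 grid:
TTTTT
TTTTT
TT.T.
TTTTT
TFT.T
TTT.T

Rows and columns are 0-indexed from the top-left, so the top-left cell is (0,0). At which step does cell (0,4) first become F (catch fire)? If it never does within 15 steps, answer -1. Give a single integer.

Step 1: cell (0,4)='T' (+4 fires, +1 burnt)
Step 2: cell (0,4)='T' (+5 fires, +4 burnt)
Step 3: cell (0,4)='T' (+3 fires, +5 burnt)
Step 4: cell (0,4)='T' (+5 fires, +3 burnt)
Step 5: cell (0,4)='T' (+4 fires, +5 burnt)
Step 6: cell (0,4)='T' (+3 fires, +4 burnt)
Step 7: cell (0,4)='F' (+1 fires, +3 burnt)
  -> target ignites at step 7
Step 8: cell (0,4)='.' (+0 fires, +1 burnt)
  fire out at step 8

7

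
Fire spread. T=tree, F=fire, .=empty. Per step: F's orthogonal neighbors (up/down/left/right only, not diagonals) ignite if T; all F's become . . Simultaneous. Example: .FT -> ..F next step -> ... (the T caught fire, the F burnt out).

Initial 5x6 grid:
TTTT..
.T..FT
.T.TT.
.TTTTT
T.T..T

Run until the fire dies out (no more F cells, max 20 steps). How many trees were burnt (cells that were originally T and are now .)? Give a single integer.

Step 1: +2 fires, +1 burnt (F count now 2)
Step 2: +2 fires, +2 burnt (F count now 2)
Step 3: +2 fires, +2 burnt (F count now 2)
Step 4: +2 fires, +2 burnt (F count now 2)
Step 5: +2 fires, +2 burnt (F count now 2)
Step 6: +1 fires, +2 burnt (F count now 1)
Step 7: +1 fires, +1 burnt (F count now 1)
Step 8: +1 fires, +1 burnt (F count now 1)
Step 9: +2 fires, +1 burnt (F count now 2)
Step 10: +1 fires, +2 burnt (F count now 1)
Step 11: +0 fires, +1 burnt (F count now 0)
Fire out after step 11
Initially T: 17, now '.': 29
Total burnt (originally-T cells now '.'): 16

Answer: 16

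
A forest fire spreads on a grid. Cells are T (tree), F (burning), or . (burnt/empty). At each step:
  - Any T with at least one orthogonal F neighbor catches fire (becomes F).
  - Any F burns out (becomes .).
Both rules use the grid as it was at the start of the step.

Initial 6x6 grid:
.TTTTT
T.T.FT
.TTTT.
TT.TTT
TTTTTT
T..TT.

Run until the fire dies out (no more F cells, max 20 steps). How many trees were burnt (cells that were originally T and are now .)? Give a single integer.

Answer: 25

Derivation:
Step 1: +3 fires, +1 burnt (F count now 3)
Step 2: +4 fires, +3 burnt (F count now 4)
Step 3: +5 fires, +4 burnt (F count now 5)
Step 4: +6 fires, +5 burnt (F count now 6)
Step 5: +3 fires, +6 burnt (F count now 3)
Step 6: +2 fires, +3 burnt (F count now 2)
Step 7: +1 fires, +2 burnt (F count now 1)
Step 8: +1 fires, +1 burnt (F count now 1)
Step 9: +0 fires, +1 burnt (F count now 0)
Fire out after step 9
Initially T: 26, now '.': 35
Total burnt (originally-T cells now '.'): 25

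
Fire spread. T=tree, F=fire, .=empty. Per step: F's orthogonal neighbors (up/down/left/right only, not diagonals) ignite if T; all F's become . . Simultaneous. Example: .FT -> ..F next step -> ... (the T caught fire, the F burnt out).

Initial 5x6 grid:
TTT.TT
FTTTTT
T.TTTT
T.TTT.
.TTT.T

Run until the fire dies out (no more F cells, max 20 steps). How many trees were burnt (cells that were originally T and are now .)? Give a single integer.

Step 1: +3 fires, +1 burnt (F count now 3)
Step 2: +3 fires, +3 burnt (F count now 3)
Step 3: +3 fires, +3 burnt (F count now 3)
Step 4: +3 fires, +3 burnt (F count now 3)
Step 5: +5 fires, +3 burnt (F count now 5)
Step 6: +5 fires, +5 burnt (F count now 5)
Step 7: +0 fires, +5 burnt (F count now 0)
Fire out after step 7
Initially T: 23, now '.': 29
Total burnt (originally-T cells now '.'): 22

Answer: 22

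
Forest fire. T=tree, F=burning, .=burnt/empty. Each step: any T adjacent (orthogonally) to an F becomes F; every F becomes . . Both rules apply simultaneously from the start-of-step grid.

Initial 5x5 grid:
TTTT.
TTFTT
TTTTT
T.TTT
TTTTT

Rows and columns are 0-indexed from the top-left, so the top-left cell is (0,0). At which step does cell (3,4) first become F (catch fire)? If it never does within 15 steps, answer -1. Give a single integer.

Step 1: cell (3,4)='T' (+4 fires, +1 burnt)
Step 2: cell (3,4)='T' (+7 fires, +4 burnt)
Step 3: cell (3,4)='T' (+5 fires, +7 burnt)
Step 4: cell (3,4)='F' (+4 fires, +5 burnt)
  -> target ignites at step 4
Step 5: cell (3,4)='.' (+2 fires, +4 burnt)
Step 6: cell (3,4)='.' (+0 fires, +2 burnt)
  fire out at step 6

4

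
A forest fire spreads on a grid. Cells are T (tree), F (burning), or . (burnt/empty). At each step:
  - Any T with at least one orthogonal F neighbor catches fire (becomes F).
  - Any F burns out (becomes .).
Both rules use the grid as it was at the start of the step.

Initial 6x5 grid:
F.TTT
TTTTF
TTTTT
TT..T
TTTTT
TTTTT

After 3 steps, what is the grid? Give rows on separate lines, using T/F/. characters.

Step 1: 4 trees catch fire, 2 burn out
  ..TTF
  FTTF.
  TTTTF
  TT..T
  TTTTT
  TTTTT
Step 2: 6 trees catch fire, 4 burn out
  ..TF.
  .FF..
  FTTF.
  TT..F
  TTTTT
  TTTTT
Step 3: 5 trees catch fire, 6 burn out
  ..F..
  .....
  .FF..
  FT...
  TTTTF
  TTTTT

..F..
.....
.FF..
FT...
TTTTF
TTTTT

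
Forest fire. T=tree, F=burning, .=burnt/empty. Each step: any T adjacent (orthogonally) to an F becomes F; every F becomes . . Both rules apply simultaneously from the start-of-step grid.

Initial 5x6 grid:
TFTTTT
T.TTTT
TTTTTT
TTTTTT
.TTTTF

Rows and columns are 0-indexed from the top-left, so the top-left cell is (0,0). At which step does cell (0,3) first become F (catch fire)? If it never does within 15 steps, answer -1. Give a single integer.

Step 1: cell (0,3)='T' (+4 fires, +2 burnt)
Step 2: cell (0,3)='F' (+6 fires, +4 burnt)
  -> target ignites at step 2
Step 3: cell (0,3)='.' (+8 fires, +6 burnt)
Step 4: cell (0,3)='.' (+7 fires, +8 burnt)
Step 5: cell (0,3)='.' (+1 fires, +7 burnt)
Step 6: cell (0,3)='.' (+0 fires, +1 burnt)
  fire out at step 6

2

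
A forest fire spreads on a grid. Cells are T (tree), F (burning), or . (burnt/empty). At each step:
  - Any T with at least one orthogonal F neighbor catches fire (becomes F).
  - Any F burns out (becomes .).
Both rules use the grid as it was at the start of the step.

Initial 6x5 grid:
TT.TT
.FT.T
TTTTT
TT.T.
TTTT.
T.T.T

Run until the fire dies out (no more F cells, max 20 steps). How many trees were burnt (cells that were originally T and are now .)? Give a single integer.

Answer: 20

Derivation:
Step 1: +3 fires, +1 burnt (F count now 3)
Step 2: +4 fires, +3 burnt (F count now 4)
Step 3: +3 fires, +4 burnt (F count now 3)
Step 4: +4 fires, +3 burnt (F count now 4)
Step 5: +4 fires, +4 burnt (F count now 4)
Step 6: +1 fires, +4 burnt (F count now 1)
Step 7: +1 fires, +1 burnt (F count now 1)
Step 8: +0 fires, +1 burnt (F count now 0)
Fire out after step 8
Initially T: 21, now '.': 29
Total burnt (originally-T cells now '.'): 20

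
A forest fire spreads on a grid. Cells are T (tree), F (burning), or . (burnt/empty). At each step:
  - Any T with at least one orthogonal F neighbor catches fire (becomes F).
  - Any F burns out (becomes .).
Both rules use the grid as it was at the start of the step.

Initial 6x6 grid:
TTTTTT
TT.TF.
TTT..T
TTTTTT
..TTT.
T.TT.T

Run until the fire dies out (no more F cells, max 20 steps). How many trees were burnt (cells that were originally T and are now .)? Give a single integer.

Answer: 24

Derivation:
Step 1: +2 fires, +1 burnt (F count now 2)
Step 2: +2 fires, +2 burnt (F count now 2)
Step 3: +1 fires, +2 burnt (F count now 1)
Step 4: +1 fires, +1 burnt (F count now 1)
Step 5: +2 fires, +1 burnt (F count now 2)
Step 6: +2 fires, +2 burnt (F count now 2)
Step 7: +3 fires, +2 burnt (F count now 3)
Step 8: +2 fires, +3 burnt (F count now 2)
Step 9: +2 fires, +2 burnt (F count now 2)
Step 10: +3 fires, +2 burnt (F count now 3)
Step 11: +3 fires, +3 burnt (F count now 3)
Step 12: +1 fires, +3 burnt (F count now 1)
Step 13: +0 fires, +1 burnt (F count now 0)
Fire out after step 13
Initially T: 26, now '.': 34
Total burnt (originally-T cells now '.'): 24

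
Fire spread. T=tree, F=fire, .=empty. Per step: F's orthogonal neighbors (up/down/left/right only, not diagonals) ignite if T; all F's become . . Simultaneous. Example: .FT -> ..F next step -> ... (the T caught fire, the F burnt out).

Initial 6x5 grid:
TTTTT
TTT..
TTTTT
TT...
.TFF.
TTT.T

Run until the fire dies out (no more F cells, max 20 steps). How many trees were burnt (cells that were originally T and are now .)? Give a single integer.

Step 1: +2 fires, +2 burnt (F count now 2)
Step 2: +2 fires, +2 burnt (F count now 2)
Step 3: +3 fires, +2 burnt (F count now 3)
Step 4: +3 fires, +3 burnt (F count now 3)
Step 5: +4 fires, +3 burnt (F count now 4)
Step 6: +3 fires, +4 burnt (F count now 3)
Step 7: +1 fires, +3 burnt (F count now 1)
Step 8: +1 fires, +1 burnt (F count now 1)
Step 9: +0 fires, +1 burnt (F count now 0)
Fire out after step 9
Initially T: 20, now '.': 29
Total burnt (originally-T cells now '.'): 19

Answer: 19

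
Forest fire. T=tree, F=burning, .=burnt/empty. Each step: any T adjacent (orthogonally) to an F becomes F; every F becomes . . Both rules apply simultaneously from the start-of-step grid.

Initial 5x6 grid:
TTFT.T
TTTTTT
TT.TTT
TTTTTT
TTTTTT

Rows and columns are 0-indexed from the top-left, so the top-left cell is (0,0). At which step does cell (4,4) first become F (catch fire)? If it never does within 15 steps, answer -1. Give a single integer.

Step 1: cell (4,4)='T' (+3 fires, +1 burnt)
Step 2: cell (4,4)='T' (+3 fires, +3 burnt)
Step 3: cell (4,4)='T' (+4 fires, +3 burnt)
Step 4: cell (4,4)='T' (+5 fires, +4 burnt)
Step 5: cell (4,4)='T' (+7 fires, +5 burnt)
Step 6: cell (4,4)='F' (+4 fires, +7 burnt)
  -> target ignites at step 6
Step 7: cell (4,4)='.' (+1 fires, +4 burnt)
Step 8: cell (4,4)='.' (+0 fires, +1 burnt)
  fire out at step 8

6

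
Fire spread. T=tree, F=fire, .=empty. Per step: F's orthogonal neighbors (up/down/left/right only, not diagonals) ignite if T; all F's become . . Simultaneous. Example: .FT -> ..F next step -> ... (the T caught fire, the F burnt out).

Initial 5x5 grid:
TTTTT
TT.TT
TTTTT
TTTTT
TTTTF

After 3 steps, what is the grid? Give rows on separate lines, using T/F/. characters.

Step 1: 2 trees catch fire, 1 burn out
  TTTTT
  TT.TT
  TTTTT
  TTTTF
  TTTF.
Step 2: 3 trees catch fire, 2 burn out
  TTTTT
  TT.TT
  TTTTF
  TTTF.
  TTF..
Step 3: 4 trees catch fire, 3 burn out
  TTTTT
  TT.TF
  TTTF.
  TTF..
  TF...

TTTTT
TT.TF
TTTF.
TTF..
TF...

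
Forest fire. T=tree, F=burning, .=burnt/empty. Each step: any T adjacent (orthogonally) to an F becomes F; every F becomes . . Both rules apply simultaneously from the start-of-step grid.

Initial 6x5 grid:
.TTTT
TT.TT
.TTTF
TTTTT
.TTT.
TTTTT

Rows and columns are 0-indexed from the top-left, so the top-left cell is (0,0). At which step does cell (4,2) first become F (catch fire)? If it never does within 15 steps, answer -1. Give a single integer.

Step 1: cell (4,2)='T' (+3 fires, +1 burnt)
Step 2: cell (4,2)='T' (+4 fires, +3 burnt)
Step 3: cell (4,2)='T' (+4 fires, +4 burnt)
Step 4: cell (4,2)='F' (+5 fires, +4 burnt)
  -> target ignites at step 4
Step 5: cell (4,2)='.' (+6 fires, +5 burnt)
Step 6: cell (4,2)='.' (+1 fires, +6 burnt)
Step 7: cell (4,2)='.' (+1 fires, +1 burnt)
Step 8: cell (4,2)='.' (+0 fires, +1 burnt)
  fire out at step 8

4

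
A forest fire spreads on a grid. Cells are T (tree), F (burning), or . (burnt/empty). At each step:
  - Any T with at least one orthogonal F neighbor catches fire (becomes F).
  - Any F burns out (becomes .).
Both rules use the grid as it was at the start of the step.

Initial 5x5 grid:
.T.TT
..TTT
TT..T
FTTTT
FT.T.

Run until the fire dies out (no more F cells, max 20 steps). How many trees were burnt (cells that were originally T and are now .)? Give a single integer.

Answer: 14

Derivation:
Step 1: +3 fires, +2 burnt (F count now 3)
Step 2: +2 fires, +3 burnt (F count now 2)
Step 3: +1 fires, +2 burnt (F count now 1)
Step 4: +2 fires, +1 burnt (F count now 2)
Step 5: +1 fires, +2 burnt (F count now 1)
Step 6: +1 fires, +1 burnt (F count now 1)
Step 7: +2 fires, +1 burnt (F count now 2)
Step 8: +2 fires, +2 burnt (F count now 2)
Step 9: +0 fires, +2 burnt (F count now 0)
Fire out after step 9
Initially T: 15, now '.': 24
Total burnt (originally-T cells now '.'): 14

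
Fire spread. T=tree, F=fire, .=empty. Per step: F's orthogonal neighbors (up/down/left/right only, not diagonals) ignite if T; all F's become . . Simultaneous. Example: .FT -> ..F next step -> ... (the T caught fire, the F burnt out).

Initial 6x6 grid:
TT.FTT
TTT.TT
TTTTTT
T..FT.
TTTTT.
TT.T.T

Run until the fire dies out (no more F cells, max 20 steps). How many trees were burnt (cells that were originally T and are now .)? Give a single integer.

Answer: 25

Derivation:
Step 1: +4 fires, +2 burnt (F count now 4)
Step 2: +7 fires, +4 burnt (F count now 7)
Step 3: +5 fires, +7 burnt (F count now 5)
Step 4: +4 fires, +5 burnt (F count now 4)
Step 5: +4 fires, +4 burnt (F count now 4)
Step 6: +1 fires, +4 burnt (F count now 1)
Step 7: +0 fires, +1 burnt (F count now 0)
Fire out after step 7
Initially T: 26, now '.': 35
Total burnt (originally-T cells now '.'): 25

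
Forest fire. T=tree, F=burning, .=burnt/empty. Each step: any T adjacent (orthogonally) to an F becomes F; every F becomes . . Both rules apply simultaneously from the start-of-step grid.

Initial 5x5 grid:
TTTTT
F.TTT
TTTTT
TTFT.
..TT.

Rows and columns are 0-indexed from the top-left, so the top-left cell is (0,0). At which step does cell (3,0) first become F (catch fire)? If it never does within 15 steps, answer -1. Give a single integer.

Step 1: cell (3,0)='T' (+6 fires, +2 burnt)
Step 2: cell (3,0)='F' (+6 fires, +6 burnt)
  -> target ignites at step 2
Step 3: cell (3,0)='.' (+3 fires, +6 burnt)
Step 4: cell (3,0)='.' (+2 fires, +3 burnt)
Step 5: cell (3,0)='.' (+1 fires, +2 burnt)
Step 6: cell (3,0)='.' (+0 fires, +1 burnt)
  fire out at step 6

2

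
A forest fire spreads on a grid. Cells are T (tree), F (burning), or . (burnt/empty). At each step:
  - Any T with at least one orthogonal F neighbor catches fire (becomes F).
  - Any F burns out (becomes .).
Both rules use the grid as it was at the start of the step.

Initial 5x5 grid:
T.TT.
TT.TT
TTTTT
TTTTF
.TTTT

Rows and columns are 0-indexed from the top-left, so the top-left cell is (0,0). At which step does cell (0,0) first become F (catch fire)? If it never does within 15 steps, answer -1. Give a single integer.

Step 1: cell (0,0)='T' (+3 fires, +1 burnt)
Step 2: cell (0,0)='T' (+4 fires, +3 burnt)
Step 3: cell (0,0)='T' (+4 fires, +4 burnt)
Step 4: cell (0,0)='T' (+4 fires, +4 burnt)
Step 5: cell (0,0)='T' (+3 fires, +4 burnt)
Step 6: cell (0,0)='T' (+1 fires, +3 burnt)
Step 7: cell (0,0)='F' (+1 fires, +1 burnt)
  -> target ignites at step 7
Step 8: cell (0,0)='.' (+0 fires, +1 burnt)
  fire out at step 8

7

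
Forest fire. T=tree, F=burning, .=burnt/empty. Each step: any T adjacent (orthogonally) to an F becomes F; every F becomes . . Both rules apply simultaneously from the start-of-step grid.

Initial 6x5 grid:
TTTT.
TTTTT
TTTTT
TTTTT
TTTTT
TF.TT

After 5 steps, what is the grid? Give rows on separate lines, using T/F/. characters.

Step 1: 2 trees catch fire, 1 burn out
  TTTT.
  TTTTT
  TTTTT
  TTTTT
  TFTTT
  F..TT
Step 2: 3 trees catch fire, 2 burn out
  TTTT.
  TTTTT
  TTTTT
  TFTTT
  F.FTT
  ...TT
Step 3: 4 trees catch fire, 3 burn out
  TTTT.
  TTTTT
  TFTTT
  F.FTT
  ...FT
  ...TT
Step 4: 6 trees catch fire, 4 burn out
  TTTT.
  TFTTT
  F.FTT
  ...FT
  ....F
  ...FT
Step 5: 6 trees catch fire, 6 burn out
  TFTT.
  F.FTT
  ...FT
  ....F
  .....
  ....F

TFTT.
F.FTT
...FT
....F
.....
....F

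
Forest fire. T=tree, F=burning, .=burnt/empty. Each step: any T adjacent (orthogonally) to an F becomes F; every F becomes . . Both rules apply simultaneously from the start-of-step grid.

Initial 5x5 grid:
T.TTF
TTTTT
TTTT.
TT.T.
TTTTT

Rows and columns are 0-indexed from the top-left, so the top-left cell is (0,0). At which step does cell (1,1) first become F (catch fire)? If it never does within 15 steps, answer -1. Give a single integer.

Step 1: cell (1,1)='T' (+2 fires, +1 burnt)
Step 2: cell (1,1)='T' (+2 fires, +2 burnt)
Step 3: cell (1,1)='T' (+2 fires, +2 burnt)
Step 4: cell (1,1)='F' (+3 fires, +2 burnt)
  -> target ignites at step 4
Step 5: cell (1,1)='.' (+3 fires, +3 burnt)
Step 6: cell (1,1)='.' (+5 fires, +3 burnt)
Step 7: cell (1,1)='.' (+2 fires, +5 burnt)
Step 8: cell (1,1)='.' (+1 fires, +2 burnt)
Step 9: cell (1,1)='.' (+0 fires, +1 burnt)
  fire out at step 9

4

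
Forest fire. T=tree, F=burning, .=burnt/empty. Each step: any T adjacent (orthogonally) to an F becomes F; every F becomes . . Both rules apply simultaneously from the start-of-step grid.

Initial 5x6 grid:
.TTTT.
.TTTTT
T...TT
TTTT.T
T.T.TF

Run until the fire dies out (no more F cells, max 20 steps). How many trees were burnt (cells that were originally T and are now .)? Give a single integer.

Step 1: +2 fires, +1 burnt (F count now 2)
Step 2: +1 fires, +2 burnt (F count now 1)
Step 3: +2 fires, +1 burnt (F count now 2)
Step 4: +1 fires, +2 burnt (F count now 1)
Step 5: +2 fires, +1 burnt (F count now 2)
Step 6: +2 fires, +2 burnt (F count now 2)
Step 7: +2 fires, +2 burnt (F count now 2)
Step 8: +1 fires, +2 burnt (F count now 1)
Step 9: +0 fires, +1 burnt (F count now 0)
Fire out after step 9
Initially T: 20, now '.': 23
Total burnt (originally-T cells now '.'): 13

Answer: 13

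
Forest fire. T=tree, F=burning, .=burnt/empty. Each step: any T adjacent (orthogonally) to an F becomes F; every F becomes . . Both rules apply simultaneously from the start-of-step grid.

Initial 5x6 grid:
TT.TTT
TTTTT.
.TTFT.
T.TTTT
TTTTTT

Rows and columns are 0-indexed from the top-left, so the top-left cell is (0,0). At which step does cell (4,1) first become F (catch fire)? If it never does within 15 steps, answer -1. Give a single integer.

Step 1: cell (4,1)='T' (+4 fires, +1 burnt)
Step 2: cell (4,1)='T' (+7 fires, +4 burnt)
Step 3: cell (4,1)='T' (+5 fires, +7 burnt)
Step 4: cell (4,1)='F' (+5 fires, +5 burnt)
  -> target ignites at step 4
Step 5: cell (4,1)='.' (+2 fires, +5 burnt)
Step 6: cell (4,1)='.' (+1 fires, +2 burnt)
Step 7: cell (4,1)='.' (+0 fires, +1 burnt)
  fire out at step 7

4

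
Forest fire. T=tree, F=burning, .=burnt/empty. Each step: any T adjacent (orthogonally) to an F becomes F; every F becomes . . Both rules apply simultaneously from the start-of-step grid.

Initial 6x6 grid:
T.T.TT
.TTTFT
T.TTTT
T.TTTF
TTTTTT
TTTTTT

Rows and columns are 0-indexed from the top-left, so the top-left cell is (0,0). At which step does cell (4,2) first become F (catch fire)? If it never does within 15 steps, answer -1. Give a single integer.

Step 1: cell (4,2)='T' (+7 fires, +2 burnt)
Step 2: cell (4,2)='T' (+6 fires, +7 burnt)
Step 3: cell (4,2)='T' (+6 fires, +6 burnt)
Step 4: cell (4,2)='F' (+2 fires, +6 burnt)
  -> target ignites at step 4
Step 5: cell (4,2)='.' (+2 fires, +2 burnt)
Step 6: cell (4,2)='.' (+2 fires, +2 burnt)
Step 7: cell (4,2)='.' (+2 fires, +2 burnt)
Step 8: cell (4,2)='.' (+1 fires, +2 burnt)
Step 9: cell (4,2)='.' (+0 fires, +1 burnt)
  fire out at step 9

4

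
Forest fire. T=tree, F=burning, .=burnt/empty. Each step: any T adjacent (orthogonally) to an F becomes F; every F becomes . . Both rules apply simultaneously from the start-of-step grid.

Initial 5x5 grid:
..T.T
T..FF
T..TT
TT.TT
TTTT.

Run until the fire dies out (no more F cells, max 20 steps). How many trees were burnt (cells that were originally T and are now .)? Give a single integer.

Answer: 13

Derivation:
Step 1: +3 fires, +2 burnt (F count now 3)
Step 2: +2 fires, +3 burnt (F count now 2)
Step 3: +1 fires, +2 burnt (F count now 1)
Step 4: +1 fires, +1 burnt (F count now 1)
Step 5: +1 fires, +1 burnt (F count now 1)
Step 6: +2 fires, +1 burnt (F count now 2)
Step 7: +1 fires, +2 burnt (F count now 1)
Step 8: +1 fires, +1 burnt (F count now 1)
Step 9: +1 fires, +1 burnt (F count now 1)
Step 10: +0 fires, +1 burnt (F count now 0)
Fire out after step 10
Initially T: 14, now '.': 24
Total burnt (originally-T cells now '.'): 13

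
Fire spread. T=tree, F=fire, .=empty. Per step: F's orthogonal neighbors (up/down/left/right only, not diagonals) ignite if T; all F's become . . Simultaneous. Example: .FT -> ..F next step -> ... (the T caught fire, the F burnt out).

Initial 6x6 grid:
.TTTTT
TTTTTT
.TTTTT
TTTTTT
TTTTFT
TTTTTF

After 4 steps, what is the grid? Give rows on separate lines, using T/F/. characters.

Step 1: 4 trees catch fire, 2 burn out
  .TTTTT
  TTTTTT
  .TTTTT
  TTTTFT
  TTTF.F
  TTTTF.
Step 2: 5 trees catch fire, 4 burn out
  .TTTTT
  TTTTTT
  .TTTFT
  TTTF.F
  TTF...
  TTTF..
Step 3: 6 trees catch fire, 5 burn out
  .TTTTT
  TTTTFT
  .TTF.F
  TTF...
  TF....
  TTF...
Step 4: 7 trees catch fire, 6 burn out
  .TTTFT
  TTTF.F
  .TF...
  TF....
  F.....
  TF....

.TTTFT
TTTF.F
.TF...
TF....
F.....
TF....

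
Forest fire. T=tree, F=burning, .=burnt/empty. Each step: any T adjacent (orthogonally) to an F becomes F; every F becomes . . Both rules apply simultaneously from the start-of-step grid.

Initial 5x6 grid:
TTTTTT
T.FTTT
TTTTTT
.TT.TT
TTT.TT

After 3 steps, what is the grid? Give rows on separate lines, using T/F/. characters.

Step 1: 3 trees catch fire, 1 burn out
  TTFTTT
  T..FTT
  TTFTTT
  .TT.TT
  TTT.TT
Step 2: 6 trees catch fire, 3 burn out
  TF.FTT
  T...FT
  TF.FTT
  .TF.TT
  TTT.TT
Step 3: 7 trees catch fire, 6 burn out
  F...FT
  T....F
  F...FT
  .F..TT
  TTF.TT

F...FT
T....F
F...FT
.F..TT
TTF.TT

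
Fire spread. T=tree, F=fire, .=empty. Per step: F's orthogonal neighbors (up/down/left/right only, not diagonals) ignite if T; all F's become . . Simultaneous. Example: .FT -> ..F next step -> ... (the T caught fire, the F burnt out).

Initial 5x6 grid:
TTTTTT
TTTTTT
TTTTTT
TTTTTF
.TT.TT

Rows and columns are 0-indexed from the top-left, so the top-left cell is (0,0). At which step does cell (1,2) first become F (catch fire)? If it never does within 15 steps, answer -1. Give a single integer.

Step 1: cell (1,2)='T' (+3 fires, +1 burnt)
Step 2: cell (1,2)='T' (+4 fires, +3 burnt)
Step 3: cell (1,2)='T' (+4 fires, +4 burnt)
Step 4: cell (1,2)='T' (+5 fires, +4 burnt)
Step 5: cell (1,2)='F' (+5 fires, +5 burnt)
  -> target ignites at step 5
Step 6: cell (1,2)='.' (+3 fires, +5 burnt)
Step 7: cell (1,2)='.' (+2 fires, +3 burnt)
Step 8: cell (1,2)='.' (+1 fires, +2 burnt)
Step 9: cell (1,2)='.' (+0 fires, +1 burnt)
  fire out at step 9

5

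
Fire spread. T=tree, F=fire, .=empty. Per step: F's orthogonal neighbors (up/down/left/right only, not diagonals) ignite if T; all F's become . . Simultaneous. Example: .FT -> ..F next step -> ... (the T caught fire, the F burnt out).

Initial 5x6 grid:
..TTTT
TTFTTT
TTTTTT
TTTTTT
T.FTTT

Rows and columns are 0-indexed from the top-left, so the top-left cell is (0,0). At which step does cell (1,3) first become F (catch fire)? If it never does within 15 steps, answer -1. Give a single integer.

Step 1: cell (1,3)='F' (+6 fires, +2 burnt)
  -> target ignites at step 1
Step 2: cell (1,3)='.' (+8 fires, +6 burnt)
Step 3: cell (1,3)='.' (+7 fires, +8 burnt)
Step 4: cell (1,3)='.' (+4 fires, +7 burnt)
Step 5: cell (1,3)='.' (+0 fires, +4 burnt)
  fire out at step 5

1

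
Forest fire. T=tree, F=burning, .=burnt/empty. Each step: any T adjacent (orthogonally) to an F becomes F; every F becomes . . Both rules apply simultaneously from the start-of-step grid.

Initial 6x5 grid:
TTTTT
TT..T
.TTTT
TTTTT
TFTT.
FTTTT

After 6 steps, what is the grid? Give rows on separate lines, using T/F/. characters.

Step 1: 4 trees catch fire, 2 burn out
  TTTTT
  TT..T
  .TTTT
  TFTTT
  F.FT.
  .FTTT
Step 2: 5 trees catch fire, 4 burn out
  TTTTT
  TT..T
  .FTTT
  F.FTT
  ...F.
  ..FTT
Step 3: 4 trees catch fire, 5 burn out
  TTTTT
  TF..T
  ..FTT
  ...FT
  .....
  ...FT
Step 4: 5 trees catch fire, 4 burn out
  TFTTT
  F...T
  ...FT
  ....F
  .....
  ....F
Step 5: 3 trees catch fire, 5 burn out
  F.FTT
  ....T
  ....F
  .....
  .....
  .....
Step 6: 2 trees catch fire, 3 burn out
  ...FT
  ....F
  .....
  .....
  .....
  .....

...FT
....F
.....
.....
.....
.....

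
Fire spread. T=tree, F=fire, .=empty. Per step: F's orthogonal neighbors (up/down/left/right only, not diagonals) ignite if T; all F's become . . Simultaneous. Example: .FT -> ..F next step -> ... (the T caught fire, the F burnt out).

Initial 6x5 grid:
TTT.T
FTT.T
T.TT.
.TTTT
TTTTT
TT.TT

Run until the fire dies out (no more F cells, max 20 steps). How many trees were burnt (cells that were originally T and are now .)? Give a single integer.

Answer: 21

Derivation:
Step 1: +3 fires, +1 burnt (F count now 3)
Step 2: +2 fires, +3 burnt (F count now 2)
Step 3: +2 fires, +2 burnt (F count now 2)
Step 4: +2 fires, +2 burnt (F count now 2)
Step 5: +3 fires, +2 burnt (F count now 3)
Step 6: +3 fires, +3 burnt (F count now 3)
Step 7: +4 fires, +3 burnt (F count now 4)
Step 8: +2 fires, +4 burnt (F count now 2)
Step 9: +0 fires, +2 burnt (F count now 0)
Fire out after step 9
Initially T: 23, now '.': 28
Total burnt (originally-T cells now '.'): 21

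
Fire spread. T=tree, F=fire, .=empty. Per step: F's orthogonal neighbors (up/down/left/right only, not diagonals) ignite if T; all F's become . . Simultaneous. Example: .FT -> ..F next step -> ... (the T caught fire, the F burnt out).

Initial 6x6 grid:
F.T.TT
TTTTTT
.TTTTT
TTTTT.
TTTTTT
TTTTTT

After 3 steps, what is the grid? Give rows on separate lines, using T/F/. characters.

Step 1: 1 trees catch fire, 1 burn out
  ..T.TT
  FTTTTT
  .TTTTT
  TTTTT.
  TTTTTT
  TTTTTT
Step 2: 1 trees catch fire, 1 burn out
  ..T.TT
  .FTTTT
  .TTTTT
  TTTTT.
  TTTTTT
  TTTTTT
Step 3: 2 trees catch fire, 1 burn out
  ..T.TT
  ..FTTT
  .FTTTT
  TTTTT.
  TTTTTT
  TTTTTT

..T.TT
..FTTT
.FTTTT
TTTTT.
TTTTTT
TTTTTT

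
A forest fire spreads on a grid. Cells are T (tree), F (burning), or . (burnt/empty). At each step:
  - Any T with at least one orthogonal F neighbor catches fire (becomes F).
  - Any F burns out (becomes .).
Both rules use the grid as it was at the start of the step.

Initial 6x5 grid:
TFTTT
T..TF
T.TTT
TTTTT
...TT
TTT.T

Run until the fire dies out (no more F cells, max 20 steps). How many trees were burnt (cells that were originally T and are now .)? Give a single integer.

Answer: 18

Derivation:
Step 1: +5 fires, +2 burnt (F count now 5)
Step 2: +4 fires, +5 burnt (F count now 4)
Step 3: +4 fires, +4 burnt (F count now 4)
Step 4: +4 fires, +4 burnt (F count now 4)
Step 5: +1 fires, +4 burnt (F count now 1)
Step 6: +0 fires, +1 burnt (F count now 0)
Fire out after step 6
Initially T: 21, now '.': 27
Total burnt (originally-T cells now '.'): 18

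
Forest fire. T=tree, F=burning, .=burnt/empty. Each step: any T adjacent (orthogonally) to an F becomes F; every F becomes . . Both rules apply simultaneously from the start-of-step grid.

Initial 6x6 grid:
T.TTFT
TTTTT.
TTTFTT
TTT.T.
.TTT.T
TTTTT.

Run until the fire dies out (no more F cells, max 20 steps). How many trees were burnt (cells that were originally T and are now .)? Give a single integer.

Answer: 26

Derivation:
Step 1: +6 fires, +2 burnt (F count now 6)
Step 2: +6 fires, +6 burnt (F count now 6)
Step 3: +4 fires, +6 burnt (F count now 4)
Step 4: +5 fires, +4 burnt (F count now 5)
Step 5: +3 fires, +5 burnt (F count now 3)
Step 6: +2 fires, +3 burnt (F count now 2)
Step 7: +0 fires, +2 burnt (F count now 0)
Fire out after step 7
Initially T: 27, now '.': 35
Total burnt (originally-T cells now '.'): 26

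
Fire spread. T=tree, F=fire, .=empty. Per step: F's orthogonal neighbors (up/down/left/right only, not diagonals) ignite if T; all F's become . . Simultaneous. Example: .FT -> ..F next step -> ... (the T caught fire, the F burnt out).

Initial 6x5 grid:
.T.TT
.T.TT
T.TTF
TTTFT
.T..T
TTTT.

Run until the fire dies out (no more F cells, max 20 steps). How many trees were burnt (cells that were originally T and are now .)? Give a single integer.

Step 1: +4 fires, +2 burnt (F count now 4)
Step 2: +5 fires, +4 burnt (F count now 5)
Step 3: +3 fires, +5 burnt (F count now 3)
Step 4: +2 fires, +3 burnt (F count now 2)
Step 5: +2 fires, +2 burnt (F count now 2)
Step 6: +1 fires, +2 burnt (F count now 1)
Step 7: +0 fires, +1 burnt (F count now 0)
Fire out after step 7
Initially T: 19, now '.': 28
Total burnt (originally-T cells now '.'): 17

Answer: 17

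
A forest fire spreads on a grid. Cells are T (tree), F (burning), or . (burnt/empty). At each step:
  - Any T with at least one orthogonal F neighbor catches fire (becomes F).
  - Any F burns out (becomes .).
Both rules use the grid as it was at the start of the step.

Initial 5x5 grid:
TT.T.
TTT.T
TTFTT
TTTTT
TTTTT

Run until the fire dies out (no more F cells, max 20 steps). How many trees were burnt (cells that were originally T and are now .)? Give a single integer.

Answer: 20

Derivation:
Step 1: +4 fires, +1 burnt (F count now 4)
Step 2: +6 fires, +4 burnt (F count now 6)
Step 3: +7 fires, +6 burnt (F count now 7)
Step 4: +3 fires, +7 burnt (F count now 3)
Step 5: +0 fires, +3 burnt (F count now 0)
Fire out after step 5
Initially T: 21, now '.': 24
Total burnt (originally-T cells now '.'): 20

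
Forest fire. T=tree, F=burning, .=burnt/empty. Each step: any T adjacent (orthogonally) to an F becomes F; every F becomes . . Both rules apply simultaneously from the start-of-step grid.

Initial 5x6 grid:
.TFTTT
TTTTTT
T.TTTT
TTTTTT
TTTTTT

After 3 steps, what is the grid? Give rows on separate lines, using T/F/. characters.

Step 1: 3 trees catch fire, 1 burn out
  .F.FTT
  TTFTTT
  T.TTTT
  TTTTTT
  TTTTTT
Step 2: 4 trees catch fire, 3 burn out
  ....FT
  TF.FTT
  T.FTTT
  TTTTTT
  TTTTTT
Step 3: 5 trees catch fire, 4 burn out
  .....F
  F...FT
  T..FTT
  TTFTTT
  TTTTTT

.....F
F...FT
T..FTT
TTFTTT
TTTTTT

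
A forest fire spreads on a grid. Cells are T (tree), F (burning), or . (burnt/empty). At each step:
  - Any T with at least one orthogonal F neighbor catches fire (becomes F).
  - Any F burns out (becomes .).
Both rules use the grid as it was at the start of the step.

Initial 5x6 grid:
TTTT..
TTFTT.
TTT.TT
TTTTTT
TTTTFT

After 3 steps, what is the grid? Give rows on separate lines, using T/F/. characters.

Step 1: 7 trees catch fire, 2 burn out
  TTFT..
  TF.FT.
  TTF.TT
  TTTTFT
  TTTF.F
Step 2: 10 trees catch fire, 7 burn out
  TF.F..
  F...F.
  TF..FT
  TTFF.F
  TTF...
Step 3: 5 trees catch fire, 10 burn out
  F.....
  ......
  F....F
  TF....
  TF....

F.....
......
F....F
TF....
TF....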